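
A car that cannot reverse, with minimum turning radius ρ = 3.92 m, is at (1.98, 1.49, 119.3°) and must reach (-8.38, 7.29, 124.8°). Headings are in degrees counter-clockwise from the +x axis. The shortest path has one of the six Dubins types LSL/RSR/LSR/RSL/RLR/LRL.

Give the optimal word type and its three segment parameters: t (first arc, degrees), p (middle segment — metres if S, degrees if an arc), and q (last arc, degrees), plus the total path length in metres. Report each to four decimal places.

Let ψ = atan2(Δy, Δx) = atan2(5.80, -10.36) = 150.7579° be the start→goal bearing.
Normalize: d = |goal − start| / ρ = 11.873062/3.92 = 3.028842, α = (θ_start − ψ) mod 360° = 328.5421° = 5.734141 rad, β = (θ_goal − ψ) mod 360° = 334.0421° = 5.830134 rad.
Common terms: sin α = -0.521872, cos α = 0.853024, sin β = -0.437711, cos β = 0.899116, cos(α−β) = 0.995396, d² = 9.173886. Work in radians in the unit-radius frame; every candidate has L = ρ·(t + p + q).
LSL: p² = 2 + d² − 2cos(α−β) + 2d(sin α − sin β) = 8.673271; p = √p² = 2.945042; φ = atan2(cos β − cos α, d + sin α − sin β) = 0.015651 rad; t = (φ − α) mod 2π = 0.564695 rad, q = (β − φ) mod 2π = 5.814483 rad → L = 3.92·(0.564695 + 2.945042 + 5.814483) = 3.92·9.324220 = 36.550943 m
RSR: p² = 2 + d² − 2cos(α−β) + 2d(sin β − sin α) = 9.692916; p = √p² = 3.113345; φ = atan2(cos α − cos β, d − sin α + sin β) = -0.014805 rad; t = (α − φ) mod 2π = 5.748946 rad, q = (φ − β) mod 2π = 0.438246 rad → L = 3.92·(5.748946 + 3.113345 + 0.438246) = 3.92·9.300537 = 36.458105 m
LSR: p² = d² − 2 + 2cos(α−β) + 2d(sin α + sin β) = 3.351828; p = √p² = 1.830800; φ = atan2(−cos α − cos β, d + sin α + sin β) − atan2(−2, p) = 0.126935 rad; t = (φ − α) mod 2π = 0.675979 rad, q = (φ − β) mod 2π = 0.579986 rad → L = 3.92·(0.675979 + 1.830800 + 0.579986) = 3.92·3.086765 = 12.100121 m
RSL: p² = d² − 2 + 2cos(α−β) − 2d(sin α + sin β) = 14.977529; p = √p² = 3.870081; φ = atan2(cos α + cos β, d − sin α − sin β) − atan2(2, p) = -0.063060 rad; t = (α − φ) mod 2π = 5.797201 rad, q = (β − φ) mod 2π = 5.893194 rad → L = 3.92·(5.797201 + 3.870081 + 5.893194) = 3.92·15.560476 = 60.997068 m
RLR: c = (6 − d² + 2cos(α−β) + 2d(sin α − sin β))/8 = -0.211615; p = 2π − arccos c = 4.499162 rad; φ = atan2(cos α − cos β, d − sin α + sin β) = -0.014805 rad; t = (α − φ + p/2) mod 2π = 1.715342 rad, q = (α − β − t + p) mod 2π = 2.687827 rad → L = 3.92·(1.715342 + 4.499162 + 2.687827) = 3.92·8.902332 = 34.897140 m
LRL: c = (6 − d² + 2cos(α−β) − 2d(sin α − sin β))/8 = -0.084159; p = 2π − arccos c = 4.628130 rad; φ = atan2(cos β − cos α, d + sin α − sin β) = 0.015651 rad; t = (φ − α + p/2) mod 2π = 2.878761 rad, q = (β − α − t + p) mod 2π = 1.845363 rad → L = 3.92·(2.878761 + 4.628130 + 1.845363) = 3.92·9.352254 = 36.660836 m
Shortest: LSR with L = 12.100121 m ≈ 12.1001 m
Convert LSR to answer units (arcs ×180/π): t = 0.675979·180/π = 38.7308°, p = ρ·p = 3.92·1.830800 = 7.1767 m, q = 0.579986·180/π = 33.2308°, L = 12.1001 m.

LSR: t = 38.7308°, p = 7.1767 m, q = 33.2308°, L = 12.1001 m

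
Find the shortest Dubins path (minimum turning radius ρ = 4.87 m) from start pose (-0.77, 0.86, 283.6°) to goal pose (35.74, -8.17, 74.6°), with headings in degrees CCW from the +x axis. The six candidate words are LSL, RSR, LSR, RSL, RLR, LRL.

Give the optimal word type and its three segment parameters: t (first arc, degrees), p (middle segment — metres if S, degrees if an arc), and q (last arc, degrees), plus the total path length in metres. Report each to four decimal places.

LSL: t = 58.2421°, p = 28.5007 m, q = 92.7579°, L = 41.3353 m

Let ψ = atan2(Δy, Δx) = atan2(-9.03, 36.51) = -13.8921° be the start→goal bearing.
Normalize: d = |goal − start| / ρ = 37.610118/4.87 = 7.722817, α = (θ_start − ψ) mod 360° = 297.4921° = 5.192217 rad, β = (θ_goal − ψ) mod 360° = 88.4921° = 1.544479 rad.
Common terms: sin α = -0.887074, cos α = 0.461627, sin β = 0.999654, cos β = 0.026314, cos(α−β) = -0.874620, d² = 59.641901. Work in radians in the unit-radius frame; every candidate has L = ρ·(t + p + q).
LSL: p² = 2 + d² − 2cos(α−β) + 2d(sin α − sin β) = 34.249433; p = √p² = 5.852301; φ = atan2(cos β − cos α, d + sin α − sin β) = -0.074452 rad; t = (φ − α) mod 2π = 1.016516 rad, q = (β − φ) mod 2π = 1.618931 rad → L = 4.87·(1.016516 + 5.852301 + 1.618931) = 4.87·8.487749 = 41.335336 m
RSR: p² = 2 + d² − 2cos(α−β) + 2d(sin β − sin α) = 92.532848; p = √p² = 9.619400; φ = atan2(cos α − cos β, d − sin α + sin β) = 0.045269 rad; t = (α − φ) mod 2π = 5.146948 rad, q = (φ − β) mod 2π = 4.783975 rad → L = 4.87·(5.146948 + 9.619400 + 4.783975) = 4.87·19.550323 = 95.210073 m
LSR: p² = d² − 2 + 2cos(α−β) + 2d(sin α + sin β) = 57.631525; p = √p² = 7.591543; φ = atan2(−cos α − cos β, d + sin α + sin β) − atan2(−2, p) = 0.195404 rad; t = (φ − α) mod 2π = 1.286372 rad, q = (φ − β) mod 2π = 4.934110 rad → L = 4.87·(1.286372 + 7.591543 + 4.934110) = 4.87·13.812025 = 67.264563 m
RSL: p² = d² − 2 + 2cos(α−β) − 2d(sin α + sin β) = 54.153798; p = √p² = 7.358926; φ = atan2(cos α + cos β, d − sin α − sin β) − atan2(2, p) = -0.201340 rad; t = (α − φ) mod 2π = 5.393558 rad, q = (β − φ) mod 2π = 1.745820 rad → L = 4.87·(5.393558 + 7.358926 + 1.745820) = 4.87·14.498304 = 70.606739 m
RLR: c = (6 − d² + 2cos(α−β) + 2d(sin α − sin β))/8 = -10.566606, |c| > 1 → infeasible
LRL: c = (6 − d² + 2cos(α−β) − 2d(sin α − sin β))/8 = -3.281179, |c| > 1 → infeasible
Shortest: LSL with L = 41.335336 m ≈ 41.3353 m
Convert LSL to answer units (arcs ×180/π): t = 1.016516·180/π = 58.2421°, p = ρ·p = 4.87·5.852301 = 28.5007 m, q = 1.618931·180/π = 92.7579°, L = 41.3353 m.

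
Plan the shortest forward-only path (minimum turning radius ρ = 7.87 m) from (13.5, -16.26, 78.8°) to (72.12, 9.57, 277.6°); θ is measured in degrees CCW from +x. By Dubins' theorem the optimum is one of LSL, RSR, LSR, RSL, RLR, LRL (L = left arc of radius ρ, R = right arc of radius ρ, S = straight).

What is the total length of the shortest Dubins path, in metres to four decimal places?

Let ψ = atan2(Δy, Δx) = atan2(25.83, 58.62) = 23.7799° be the start→goal bearing.
Normalize: d = |goal − start| / ρ = 64.058515/7.87 = 8.139583, α = (θ_start − ψ) mod 360° = 55.0201° = 0.960281 rad, β = (θ_goal − ψ) mod 360° = 253.8201° = 4.429996 rad.
Common terms: sin α = 0.819353, cos α = 0.573290, sin β = -0.960391, cos β = -0.278655, cos(α−β) = -0.946649, d² = 66.252804. Work in radians in the unit-radius frame; every candidate has L = ρ·(t + p + q).
LSL: p² = 2 + d² − 2cos(α−β) + 2d(sin α − sin β) = 99.118849; p = √p² = 9.955845; φ = atan2(cos β − cos α, d + sin α − sin β) = -0.085677 rad; t = (φ − α) mod 2π = 5.237227 rad, q = (β − φ) mod 2π = 4.515673 rad → L = 7.87·(5.237227 + 9.955845 + 4.515673) = 7.87·19.708745 = 155.107822 m
RSR: p² = 2 + d² − 2cos(α−β) + 2d(sin β − sin α) = 41.173357; p = √p² = 6.416647; φ = atan2(cos α − cos β, d − sin α + sin β) = 0.133164 rad; t = (α − φ) mod 2π = 0.827117 rad, q = (φ − β) mod 2π = 1.986354 rad → L = 7.87·(0.827117 + 6.416647 + 1.986354) = 7.87·9.230118 = 72.641025 m
LSR: p² = d² − 2 + 2cos(α−β) + 2d(sin α + sin β) = 60.063516; p = √p² = 7.750066; φ = atan2(−cos α − cos β, d + sin α + sin β) − atan2(−2, p) = 0.215733 rad; t = (φ − α) mod 2π = 5.538637 rad, q = (φ − β) mod 2π = 2.068923 rad → L = 7.87·(5.538637 + 7.750066 + 2.068923) = 7.87·15.357625 = 120.864510 m
RSL: p² = d² − 2 + 2cos(α−β) − 2d(sin α + sin β) = 64.655495; p = √p² = 8.040864; φ = atan2(cos α + cos β, d − sin α − sin β) − atan2(2, p) = -0.208216 rad; t = (α − φ) mod 2π = 1.168497 rad, q = (β − φ) mod 2π = 4.638212 rad → L = 7.87·(1.168497 + 8.040864 + 4.638212) = 7.87·13.847573 = 108.980402 m
RLR: c = (6 − d² + 2cos(α−β) + 2d(sin α − sin β))/8 = -4.146670, |c| > 1 → infeasible
LRL: c = (6 − d² + 2cos(α−β) − 2d(sin α − sin β))/8 = -11.389856, |c| > 1 → infeasible
Shortest: RSR with L = 72.641025 m ≈ 72.6410 m

72.6410 m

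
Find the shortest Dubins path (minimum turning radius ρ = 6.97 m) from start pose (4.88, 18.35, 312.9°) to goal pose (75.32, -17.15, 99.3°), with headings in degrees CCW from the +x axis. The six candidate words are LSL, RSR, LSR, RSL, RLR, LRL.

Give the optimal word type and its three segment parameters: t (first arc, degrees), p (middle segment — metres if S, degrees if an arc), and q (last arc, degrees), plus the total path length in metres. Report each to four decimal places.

Let ψ = atan2(Δy, Δx) = atan2(-35.50, 70.44) = -26.7470° be the start→goal bearing.
Normalize: d = |goal − start| / ρ = 78.879932/6.97 = 11.317063, α = (θ_start − ψ) mod 360° = 339.6470° = 5.927958 rad, β = (θ_goal − ψ) mod 360° = 126.0470° = 2.199935 rad.
Common terms: sin α = -0.347804, cos α = 0.937567, sin β = 0.808535, cos β = -0.588448, cos(α−β) = -0.832921, d² = 128.075923. Work in radians in the unit-radius frame; every candidate has L = ρ·(t + p + q).
LSL: p² = 2 + d² − 2cos(α−β) + 2d(sin α − sin β) = 105.569050; p = √p² = 10.274680; φ = atan2(cos β − cos α, d + sin α − sin β) = -0.149073 rad; t = (φ − α) mod 2π = 0.206154 rad, q = (β − φ) mod 2π = 2.349008 rad → L = 6.97·(0.206154 + 10.274680 + 2.349008) = 6.97·12.829842 = 89.423999 m
RSR: p² = 2 + d² − 2cos(α−β) + 2d(sin β − sin α) = 157.914480; p = √p² = 12.566403; φ = atan2(cos α − cos β, d − sin α + sin β) = 0.121737 rad; t = (α − φ) mod 2π = 5.806221 rad, q = (φ − β) mod 2π = 4.204987 rad → L = 6.97·(5.806221 + 12.566403 + 4.204987) = 6.97·22.577611 = 157.365952 m
LSR: p² = d² − 2 + 2cos(α−β) + 2d(sin α + sin β) = 134.838330; p = √p² = 11.611991; φ = atan2(−cos α − cos β, d + sin α + sin β) − atan2(−2, p) = 0.140929 rad; t = (φ − α) mod 2π = 0.496156 rad, q = (φ − β) mod 2π = 4.224180 rad → L = 6.97·(0.496156 + 11.611991 + 4.224180) = 6.97·16.332327 = 113.836318 m
RSL: p² = d² − 2 + 2cos(α−β) − 2d(sin α + sin β) = 113.981831; p = √p² = 10.676227; φ = atan2(cos α + cos β, d − sin α − sin β) − atan2(2, p) = -0.153039 rad; t = (α − φ) mod 2π = 6.080996 rad, q = (β − φ) mod 2π = 2.352973 rad → L = 6.97·(6.080996 + 10.676227 + 2.352973) = 6.97·19.110197 = 133.198074 m
RLR: c = (6 − d² + 2cos(α−β) + 2d(sin α − sin β))/8 = -18.739310, |c| > 1 → infeasible
LRL: c = (6 − d² + 2cos(α−β) − 2d(sin α − sin β))/8 = -12.196131, |c| > 1 → infeasible
Shortest: LSL with L = 89.423999 m ≈ 89.4240 m
Convert LSL to answer units (arcs ×180/π): t = 0.206154·180/π = 11.8118°, p = ρ·p = 6.97·10.274680 = 71.6145 m, q = 2.349008·180/π = 134.5882°, L = 89.4240 m.

LSL: t = 11.8118°, p = 71.6145 m, q = 134.5882°, L = 89.4240 m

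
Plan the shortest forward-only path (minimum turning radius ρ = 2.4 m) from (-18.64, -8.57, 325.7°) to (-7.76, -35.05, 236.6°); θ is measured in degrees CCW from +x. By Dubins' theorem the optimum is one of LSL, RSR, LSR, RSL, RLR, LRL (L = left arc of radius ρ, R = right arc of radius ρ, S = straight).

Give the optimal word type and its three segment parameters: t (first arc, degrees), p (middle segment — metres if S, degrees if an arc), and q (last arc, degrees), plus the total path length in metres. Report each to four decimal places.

RSR: t = 31.8857°, p = 25.3331 m, q = 57.2143°, L = 29.0653 m

Let ψ = atan2(Δy, Δx) = atan2(-26.48, 10.88) = -67.6634° be the start→goal bearing.
Normalize: d = |goal − start| / ρ = 28.628042/2.4 = 11.928351, α = (θ_start − ψ) mod 360° = 33.3634° = 0.582301 rad, β = (θ_goal − ψ) mod 360° = 304.2634° = 5.310398 rad.
Common terms: sin α = 0.549947, cos α = 0.835199, sin β = -0.826458, cos β = 0.562998, cos(α−β) = 0.015707, d² = 142.285556. Work in radians in the unit-radius frame; every candidate has L = ρ·(t + p + q).
LSL: p² = 2 + d² − 2cos(α−β) + 2d(sin α − sin β) = 177.090636; p = √p² = 13.307541; φ = atan2(cos β − cos α, d + sin α − sin β) = -0.020456 rad; t = (φ − α) mod 2π = 5.680428 rad, q = (β − φ) mod 2π = 5.330854 rad → L = 2.4·(5.680428 + 13.307541 + 5.330854) = 2.4·24.318823 = 58.365175 m
RSR: p² = 2 + d² − 2cos(α−β) + 2d(sin β − sin α) = 111.417646; p = √p² = 10.555456; φ = atan2(cos α − cos β, d − sin α + sin β) = 0.025791 rad; t = (α − φ) mod 2π = 0.556511 rad, q = (φ − β) mod 2π = 0.998578 rad → L = 2.4·(0.556511 + 10.555456 + 0.998578) = 2.4·12.110544 = 29.065306 m
LSR: p² = d² − 2 + 2cos(α−β) + 2d(sin α + sin β) = 133.720341; p = √p² = 11.563751; φ = atan2(−cos α − cos β, d + sin α + sin β) − atan2(−2, p) = 0.051833 rad; t = (φ − α) mod 2π = 5.752717 rad, q = (φ − β) mod 2π = 1.024620 rad → L = 2.4·(5.752717 + 11.563751 + 1.024620) = 2.4·18.341088 = 44.018612 m
RSL: p² = d² − 2 + 2cos(α−β) − 2d(sin α + sin β) = 146.913600; p = √p² = 12.120792; φ = atan2(cos α + cos β, d − sin α − sin β) − atan2(2, p) = -0.049469 rad; t = (α − φ) mod 2π = 0.631770 rad, q = (β − φ) mod 2π = 5.359867 rad → L = 2.4·(0.631770 + 12.120792 + 5.359867) = 2.4·18.112429 = 43.469830 m
RLR: c = (6 − d² + 2cos(α−β) + 2d(sin α − sin β))/8 = -12.927206, |c| > 1 → infeasible
LRL: c = (6 − d² + 2cos(α−β) − 2d(sin α − sin β))/8 = -21.136330, |c| > 1 → infeasible
Shortest: RSR with L = 29.065306 m ≈ 29.0653 m
Convert RSR to answer units (arcs ×180/π): t = 0.556511·180/π = 31.8857°, p = ρ·p = 2.4·10.555456 = 25.3331 m, q = 0.998578·180/π = 57.2143°, L = 29.0653 m.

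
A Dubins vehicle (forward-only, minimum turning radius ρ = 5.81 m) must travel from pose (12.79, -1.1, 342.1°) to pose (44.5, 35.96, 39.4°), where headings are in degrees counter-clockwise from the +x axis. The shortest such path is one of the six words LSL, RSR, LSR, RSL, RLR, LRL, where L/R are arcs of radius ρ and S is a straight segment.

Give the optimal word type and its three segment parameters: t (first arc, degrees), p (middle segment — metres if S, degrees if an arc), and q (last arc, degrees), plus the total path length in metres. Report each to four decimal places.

Let ψ = atan2(Δy, Δx) = atan2(37.06, 31.71) = 49.4484° be the start→goal bearing.
Normalize: d = |goal − start| / ρ = 48.774662/5.81 = 8.394951, α = (θ_start − ψ) mod 360° = 292.6516° = 5.107734 rad, β = (θ_goal − ψ) mod 360° = 349.9516° = 6.107808 rad.
Common terms: sin α = -0.922864, cos α = 0.385127, sin β = -0.174480, cos β = 0.984661, cos(α−β) = 0.540240, d² = 70.475194. Work in radians in the unit-radius frame; every candidate has L = ρ·(t + p + q).
LSL: p² = 2 + d² − 2cos(α−β) + 2d(sin α − sin β) = 58.829424; p = √p² = 7.670034; φ = atan2(cos β − cos α, d + sin α − sin β) = 0.078246 rad; t = (φ − α) mod 2π = 1.253697 rad, q = (β − φ) mod 2π = 6.029562 rad → L = 5.81·(1.253697 + 7.670034 + 6.029562) = 5.81·14.953293 = 86.878633 m
RSR: p² = 2 + d² − 2cos(α−β) + 2d(sin β − sin α) = 83.960003; p = √p² = 9.162969; φ = atan2(cos α − cos β, d − sin α + sin β) = -0.065477 rad; t = (α − φ) mod 2π = 5.173211 rad, q = (φ − β) mod 2π = 0.109901 rad → L = 5.81·(5.173211 + 9.162969 + 0.109901) = 5.81·14.446081 = 83.931729 m
LSR: p² = d² − 2 + 2cos(α−β) + 2d(sin α + sin β) = 51.131383; p = √p² = 7.150621; φ = atan2(−cos α − cos β, d + sin α + sin β) − atan2(−2, p) = 0.087182 rad; t = (φ − α) mod 2π = 1.262633 rad, q = (φ − β) mod 2π = 0.262560 rad → L = 5.81·(1.262633 + 7.150621 + 0.262560) = 5.81·8.675814 = 50.406481 m
RSL: p² = d² − 2 + 2cos(α−β) − 2d(sin α + sin β) = 87.979967; p = √p² = 9.379764; φ = atan2(cos α + cos β, d − sin α − sin β) − atan2(2, p) = -0.066763 rad; t = (α − φ) mod 2π = 5.174497 rad, q = (β − φ) mod 2π = 6.174571 rad → L = 5.81·(5.174497 + 9.379764 + 6.174571) = 5.81·20.728832 = 120.434512 m
RLR: c = (6 − d² + 2cos(α−β) + 2d(sin α − sin β))/8 = -9.495000, |c| > 1 → infeasible
LRL: c = (6 − d² + 2cos(α−β) − 2d(sin α − sin β))/8 = -6.353678, |c| > 1 → infeasible
Shortest: LSR with L = 50.406481 m ≈ 50.4065 m
Convert LSR to answer units (arcs ×180/π): t = 1.262633·180/π = 72.3436°, p = ρ·p = 5.81·7.150621 = 41.5451 m, q = 0.262560·180/π = 15.0436°, L = 50.4065 m.

LSR: t = 72.3436°, p = 41.5451 m, q = 15.0436°, L = 50.4065 m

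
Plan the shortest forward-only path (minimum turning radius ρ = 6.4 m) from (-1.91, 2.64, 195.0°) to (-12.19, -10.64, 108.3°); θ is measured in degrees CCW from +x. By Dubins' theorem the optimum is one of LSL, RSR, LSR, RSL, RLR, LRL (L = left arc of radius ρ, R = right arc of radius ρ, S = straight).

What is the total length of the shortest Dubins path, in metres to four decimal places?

Let ψ = atan2(Δy, Δx) = atan2(-13.28, -10.28) = -127.7433° be the start→goal bearing.
Normalize: d = |goal − start| / ρ = 16.793951/6.4 = 2.624055, α = (θ_start − ψ) mod 360° = 322.7433° = 5.632934 rad, β = (θ_goal − ψ) mod 360° = 236.0433° = 4.119733 rad.
Common terms: sin α = -0.605387, cos α = 0.795931, sin β = -0.829460, cos β = -0.558566, cos(α−β) = 0.057564, d² = 6.885664. Work in radians in the unit-radius frame; every candidate has L = ρ·(t + p + q).
LSL: p² = 2 + d² − 2cos(α−β) + 2d(sin α − sin β) = 9.946498; p = √p² = 3.153807; φ = atan2(cos β − cos α, d + sin α − sin β) = -0.443917 rad; t = (φ − α) mod 2π = 0.206335 rad, q = (β − φ) mod 2π = 4.563650 rad → L = 6.4·(0.206335 + 3.153807 + 4.563650) = 6.4·7.923792 = 50.712267 m
RSR: p² = 2 + d² − 2cos(α−β) + 2d(sin β − sin α) = 7.594574; p = √p² = 2.755825; φ = atan2(cos α − cos β, d − sin α + sin β) = 0.513815 rad; t = (α − φ) mod 2π = 5.119119 rad, q = (φ − β) mod 2π = 2.677267 rad → L = 6.4·(5.119119 + 2.755825 + 2.677267) = 6.4·10.552211 = 67.534152 m
LSR: p² = d² − 2 + 2cos(α−β) + 2d(sin α + sin β) = -2.529442 < 0 → infeasible
RSL: p² = d² − 2 + 2cos(α−β) − 2d(sin α + sin β) = 12.531026; p = √p² = 3.539919; φ = atan2(cos α + cos β, d − sin α − sin β) − atan2(2, p) = -0.455861 rad; t = (α − φ) mod 2π = 6.088795 rad, q = (β − φ) mod 2π = 4.575594 rad → L = 6.4·(6.088795 + 3.539919 + 4.575594) = 6.4·14.204308 = 90.907573 m
RLR: c = (6 − d² + 2cos(α−β) + 2d(sin α − sin β))/8 = 0.050678; p = 2π − arccos c = 4.763089 rad; φ = atan2(cos α − cos β, d − sin α + sin β) = 0.513815 rad; t = (α − φ + p/2) mod 2π = 1.217478 rad, q = (α − β − t + p) mod 2π = 5.058812 rad → L = 6.4·(1.217478 + 4.763089 + 5.058812) = 6.4·11.039378 = 70.652022 m
LRL: c = (6 − d² + 2cos(α−β) − 2d(sin α − sin β))/8 = -0.243312; p = 2π − arccos c = 4.466610 rad; φ = atan2(cos β − cos α, d + sin α − sin β) = -0.443917 rad; t = (φ − α + p/2) mod 2π = 2.439639 rad, q = (β − α − t + p) mod 2π = 0.513770 rad → L = 6.4·(2.439639 + 4.466610 + 0.513770) = 6.4·7.420019 = 47.488121 m
Shortest: LRL with L = 47.488121 m ≈ 47.4881 m

47.4881 m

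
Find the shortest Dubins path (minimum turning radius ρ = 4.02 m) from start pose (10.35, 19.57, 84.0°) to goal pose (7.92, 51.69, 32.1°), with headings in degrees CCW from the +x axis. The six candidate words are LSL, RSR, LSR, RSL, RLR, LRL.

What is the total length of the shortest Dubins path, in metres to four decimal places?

33.1129 m

Let ψ = atan2(Δy, Δx) = atan2(32.12, -2.43) = 94.3264° be the start→goal bearing.
Normalize: d = |goal − start| / ρ = 32.211788/4.02 = 8.012883, α = (θ_start − ψ) mod 360° = 349.6736° = 6.102956 rad, β = (θ_goal − ψ) mod 360° = 297.7736° = 5.197130 rad.
Common terms: sin α = -0.179256, cos α = 0.983803, sin β = -0.884796, cos β = 0.465979, cos(α−β) = 0.617036, d² = 64.206288. Work in radians in the unit-radius frame; every candidate has L = ρ·(t + p + q).
LSL: p² = 2 + d² − 2cos(α−β) + 2d(sin α − sin β) = 76.279038; p = √p² = 8.733787; φ = atan2(cos β − cos α, d + sin α − sin β) = -0.059324 rad; t = (φ − α) mod 2π = 0.120905 rad, q = (β − φ) mod 2π = 5.256454 rad → L = 4.02·(0.120905 + 8.733787 + 5.256454) = 4.02·14.111147 = 56.726809 m
RSR: p² = 2 + d² − 2cos(α−β) + 2d(sin β − sin α) = 53.665394; p = √p² = 7.325667; φ = atan2(cos α − cos β, d − sin α + sin β) = 0.070745 rad; t = (α − φ) mod 2π = 6.032210 rad, q = (φ − β) mod 2π = 1.156801 rad → L = 4.02·(6.032210 + 7.325667 + 1.156801) = 4.02·14.514678 = 58.349006 m
LSR: p² = d² − 2 + 2cos(α−β) + 2d(sin α + sin β) = 46.388123; p = √p² = 6.810883; φ = atan2(−cos α − cos β, d + sin α + sin β) − atan2(−2, p) = 0.079933 rad; t = (φ − α) mod 2π = 0.260162 rad, q = (φ − β) mod 2π = 1.165988 rad → L = 4.02·(0.260162 + 6.810883 + 1.165988) = 4.02·8.237033 = 33.112874 m
RSL: p² = d² − 2 + 2cos(α−β) − 2d(sin α + sin β) = 80.492597; p = √p² = 8.971767; φ = atan2(cos α + cos β, d − sin α − sin β) − atan2(2, p) = -0.060952 rad; t = (α − φ) mod 2π = 6.163907 rad, q = (β − φ) mod 2π = 5.258081 rad → L = 4.02·(6.163907 + 8.971767 + 5.258081) = 4.02·20.393755 = 81.982895 m
RLR: c = (6 − d² + 2cos(α−β) + 2d(sin α − sin β))/8 = -5.708174, |c| > 1 → infeasible
LRL: c = (6 − d² + 2cos(α−β) − 2d(sin α − sin β))/8 = -8.534880, |c| > 1 → infeasible
Shortest: LSR with L = 33.112874 m ≈ 33.1129 m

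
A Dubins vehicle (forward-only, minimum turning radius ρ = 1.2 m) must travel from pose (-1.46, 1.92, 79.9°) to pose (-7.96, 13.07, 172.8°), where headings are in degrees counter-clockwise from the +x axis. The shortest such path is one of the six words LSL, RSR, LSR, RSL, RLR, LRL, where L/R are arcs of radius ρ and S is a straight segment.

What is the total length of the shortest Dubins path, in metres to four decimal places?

13.1239 m

Let ψ = atan2(Δy, Δx) = atan2(11.15, -6.50) = 120.2405° be the start→goal bearing.
Normalize: d = |goal − start| / ρ = 12.906297/1.2 = 10.755247, α = (θ_start − ψ) mod 360° = 319.6595° = 5.579111 rad, β = (θ_goal − ψ) mod 360° = 52.5595° = 0.917337 rad.
Common terms: sin α = -0.647328, cos α = 0.762211, sin β = 0.793986, cos β = 0.607937, cos(α−β) = -0.050593, d² = 115.675347. Work in radians in the unit-radius frame; every candidate has L = ρ·(t + p + q).
LSL: p² = 2 + d² − 2cos(α−β) + 2d(sin α − sin β) = 86.773162; p = √p² = 9.315211; φ = atan2(cos β − cos α, d + sin α − sin β) = -0.016562 rad; t = (φ − α) mod 2π = 0.687511 rad, q = (β − φ) mod 2π = 0.933899 rad → L = 1.2·(0.687511 + 9.315211 + 0.933899) = 1.2·10.936622 = 13.123947 m
RSR: p² = 2 + d² − 2cos(α−β) + 2d(sin β − sin α) = 148.779904; p = √p² = 12.197537; φ = atan2(cos α − cos β, d − sin α + sin β) = 0.012648 rad; t = (α − φ) mod 2π = 5.566463 rad, q = (φ − β) mod 2π = 5.378497 rad → L = 1.2·(5.566463 + 12.197537 + 5.378497) = 1.2·23.142497 = 27.770996 m
LSR: p² = d² − 2 + 2cos(α−β) + 2d(sin α + sin β) = 116.728833; p = √p² = 10.804112; φ = atan2(−cos α − cos β, d + sin α + sin β) − atan2(−2, p) = 0.058018 rad; t = (φ − α) mod 2π = 0.762092 rad, q = (φ − β) mod 2π = 5.423867 rad → L = 1.2·(0.762092 + 10.804112 + 5.423867) = 1.2·16.990071 = 20.388085 m
RSL: p² = d² − 2 + 2cos(α−β) − 2d(sin α + sin β) = 110.419489; p = √p² = 10.508068; φ = atan2(cos α + cos β, d − sin α − sin β) − atan2(2, p) = -0.059637 rad; t = (α − φ) mod 2π = 5.638748 rad, q = (β − φ) mod 2π = 0.976974 rad → L = 1.2·(5.638748 + 10.508068 + 0.976974) = 1.2·17.123790 = 20.548548 m
RLR: c = (6 − d² + 2cos(α−β) + 2d(sin α − sin β))/8 = -17.597488, |c| > 1 → infeasible
LRL: c = (6 − d² + 2cos(α−β) − 2d(sin α − sin β))/8 = -9.846645, |c| > 1 → infeasible
Shortest: LSL with L = 13.123947 m ≈ 13.1239 m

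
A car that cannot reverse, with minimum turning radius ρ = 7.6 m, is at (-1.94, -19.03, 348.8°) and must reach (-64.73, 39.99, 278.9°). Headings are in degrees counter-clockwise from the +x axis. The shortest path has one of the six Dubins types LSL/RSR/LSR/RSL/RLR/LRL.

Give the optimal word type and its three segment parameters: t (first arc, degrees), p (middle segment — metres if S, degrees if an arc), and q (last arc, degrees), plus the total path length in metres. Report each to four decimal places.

Let ψ = atan2(Δy, Δx) = atan2(59.02, -62.79) = 136.7727° be the start→goal bearing.
Normalize: d = |goal − start| / ρ = 86.173920/7.6 = 11.338674, α = (θ_start − ψ) mod 360° = 212.0273° = 3.700574 rad, β = (θ_goal − ψ) mod 360° = 142.1273° = 2.480589 rad.
Common terms: sin α = -0.530323, cos α = -0.847796, sin β = 0.613910, cos β = -0.789376, cos(α−β) = 0.343660, d² = 128.565521. Work in radians in the unit-radius frame; every candidate has L = ρ·(t + p + q).
LSL: p² = 2 + d² − 2cos(α−β) + 2d(sin α − sin β) = 103.930046; p = √p² = 10.194609; φ = atan2(cos β − cos α, d + sin α − sin β) = 0.005730 rad; t = (φ − α) mod 2π = 2.588342 rad, q = (β − φ) mod 2π = 2.474858 rad → L = 7.6·(2.588342 + 10.194609 + 2.474858) = 7.6·15.257809 = 115.959347 m
RSR: p² = 2 + d² − 2cos(α−β) + 2d(sin β − sin α) = 155.826357; p = √p² = 12.483043; φ = atan2(cos α − cos β, d − sin α + sin β) = -0.004680 rad; t = (α − φ) mod 2π = 3.705254 rad, q = (φ − β) mod 2π = 3.797917 rad → L = 7.6·(3.705254 + 12.483043 + 3.797917) = 7.6·19.986213 = 151.895221 m
LSR: p² = d² − 2 + 2cos(α−β) + 2d(sin α + sin β) = 129.148365; p = √p² = 11.364346; φ = atan2(−cos α − cos β, d + sin α + sin β) − atan2(−2, p) = 0.316567 rad; t = (φ − α) mod 2π = 2.899179 rad, q = (φ − β) mod 2π = 4.119164 rad → L = 7.6·(2.899179 + 11.364346 + 4.119164) = 7.6·18.382688 = 139.708433 m
RSL: p² = d² − 2 + 2cos(α−β) − 2d(sin α + sin β) = 125.357316; p = √p² = 11.196308; φ = atan2(cos α + cos β, d − sin α − sin β) − atan2(2, p) = -0.321213 rad; t = (α − φ) mod 2π = 4.021787 rad, q = (β − φ) mod 2π = 2.801802 rad → L = 7.6·(4.021787 + 11.196308 + 2.801802) = 7.6·18.019898 = 136.951224 m
RLR: c = (6 − d² + 2cos(α−β) + 2d(sin α − sin β))/8 = -18.478295, |c| > 1 → infeasible
LRL: c = (6 − d² + 2cos(α−β) − 2d(sin α − sin β))/8 = -11.991256, |c| > 1 → infeasible
Shortest: LSL with L = 115.959347 m ≈ 115.9593 m
Convert LSL to answer units (arcs ×180/π): t = 2.588342·180/π = 148.3011°, p = ρ·p = 7.6·10.194609 = 77.4790 m, q = 2.474858·180/π = 141.7989°, L = 115.9593 m.

LSL: t = 148.3011°, p = 77.4790 m, q = 141.7989°, L = 115.9593 m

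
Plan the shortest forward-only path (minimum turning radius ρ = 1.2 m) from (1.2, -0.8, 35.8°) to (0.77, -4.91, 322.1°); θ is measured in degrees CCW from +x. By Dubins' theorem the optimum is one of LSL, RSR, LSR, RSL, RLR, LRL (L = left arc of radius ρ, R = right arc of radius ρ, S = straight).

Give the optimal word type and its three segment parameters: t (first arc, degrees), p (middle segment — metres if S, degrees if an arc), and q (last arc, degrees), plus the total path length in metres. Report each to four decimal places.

LRL: t = 5.4090°, p = 234.9984°, q = 155.8894°, L = 8.3000 m

Let ψ = atan2(Δy, Δx) = atan2(-4.11, -0.43) = -95.9727° be the start→goal bearing.
Normalize: d = |goal − start| / ρ = 4.132433/1.2 = 3.443694, α = (θ_start − ψ) mod 360° = 131.7727° = 2.299868 rad, β = (θ_goal − ψ) mod 360° = 58.0727° = 1.013560 rad.
Common terms: sin α = 0.745793, cos α = -0.666177, sin β = 0.848720, cos β = 0.528842, cos(α−β) = 0.280667, d² = 11.859028. Work in radians in the unit-radius frame; every candidate has L = ρ·(t + p + q).
LSL: p² = 2 + d² − 2cos(α−β) + 2d(sin α − sin β) = 12.588798; p = √p² = 3.548070; φ = atan2(cos β − cos α, d + sin α − sin β) = 0.343525 rad; t = (φ − α) mod 2π = 4.326843 rad, q = (β − φ) mod 2π = 0.670035 rad → L = 1.2·(4.326843 + 3.548070 + 0.670035) = 1.2·8.544947 = 10.253937 m
RSR: p² = 2 + d² − 2cos(α−β) + 2d(sin β − sin α) = 14.006591; p = √p² = 3.742538; φ = atan2(cos α − cos β, d − sin α + sin β) = -0.324999 rad; t = (α − φ) mod 2π = 2.624866 rad, q = (φ − β) mod 2π = 4.944627 rad → L = 1.2·(2.624866 + 3.742538 + 4.944627) = 1.2·11.312031 = 13.574437 m
LSR: p² = d² − 2 + 2cos(α−β) + 2d(sin α + sin β) = 21.402392; p = √p² = 4.626272; φ = atan2(−cos α − cos β, d + sin α + sin β) − atan2(−2, p) = 0.435301 rad; t = (φ − α) mod 2π = 4.418618 rad, q = (φ − β) mod 2π = 5.704926 rad → L = 1.2·(4.418618 + 4.626272 + 5.704926) = 1.2·14.749816 = 17.699780 m
RSL: p² = d² − 2 + 2cos(α−β) − 2d(sin α + sin β) = -0.561670 < 0 → infeasible
RLR: c = (6 − d² + 2cos(α−β) + 2d(sin α − sin β))/8 = -0.750824; p = 2π − arccos c = 3.863081 rad; φ = atan2(cos α − cos β, d − sin α + sin β) = -0.324999 rad; t = (α − φ + p/2) mod 2π = 4.556407 rad, q = (α − β − t + p) mod 2π = 0.592982 rad → L = 1.2·(4.556407 + 3.863081 + 0.592982) = 1.2·9.012469 = 10.814962 m
LRL: c = (6 − d² + 2cos(α−β) − 2d(sin α − sin β))/8 = -0.573600; p = 2π − arccos c = 4.101495 rad; φ = atan2(cos β − cos α, d + sin α − sin β) = 0.343525 rad; t = (φ − α + p/2) mod 2π = 0.094405 rad, q = (β − α − t + p) mod 2π = 2.720783 rad → L = 1.2·(0.094405 + 4.101495 + 2.720783) = 1.2·6.916683 = 8.300019 m
Shortest: LRL with L = 8.300019 m ≈ 8.3000 m
Convert LRL to answer units (arcs ×180/π): t = 0.094405·180/π = 5.4090°, p = 4.101495·180/π = 234.9984°, q = 2.720783·180/π = 155.8894°, L = 8.3000 m.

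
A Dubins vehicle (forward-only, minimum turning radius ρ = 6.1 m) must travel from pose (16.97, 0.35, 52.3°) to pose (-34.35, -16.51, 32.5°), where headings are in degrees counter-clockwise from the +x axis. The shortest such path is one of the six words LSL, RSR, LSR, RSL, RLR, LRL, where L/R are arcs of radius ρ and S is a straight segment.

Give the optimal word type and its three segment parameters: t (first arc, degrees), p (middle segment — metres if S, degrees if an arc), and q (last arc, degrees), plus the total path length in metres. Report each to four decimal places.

Let ψ = atan2(Δy, Δx) = atan2(-16.86, -51.32) = -161.8133° be the start→goal bearing.
Normalize: d = |goal − start| / ρ = 54.018534/6.1 = 8.855497, α = (θ_start − ψ) mod 360° = 214.1133° = 3.736981 rad, β = (θ_goal − ψ) mod 360° = 194.3133° = 3.391406 rad.
Common terms: sin α = -0.560831, cos α = -0.827931, sin β = -0.247223, cos β = -0.968959, cos(α−β) = 0.940881, d² = 78.419833. Work in radians in the unit-radius frame; every candidate has L = ρ·(t + p + q).
LSL: p² = 2 + d² − 2cos(α−β) + 2d(sin α − sin β) = 72.983774; p = √p² = 8.543054; φ = atan2(cos β − cos α, d + sin α − sin β) = -0.016509 rad; t = (φ − α) mod 2π = 2.529695 rad, q = (β − φ) mod 2π = 3.407915 rad → L = 6.1·(2.529695 + 8.543054 + 3.407915) = 6.1·14.480664 = 88.332052 m
RSR: p² = 2 + d² − 2cos(α−β) + 2d(sin β − sin α) = 84.092370; p = √p² = 9.170189; φ = atan2(cos α − cos β, d − sin α + sin β) = 0.015380 rad; t = (α − φ) mod 2π = 3.721602 rad, q = (φ − β) mod 2π = 2.907159 rad → L = 6.1·(3.721602 + 9.170189 + 2.907159) = 6.1·15.798950 = 96.373593 m
LSR: p² = d² − 2 + 2cos(α−β) + 2d(sin α + sin β) = 63.990158; p = √p² = 7.999385; φ = atan2(−cos α − cos β, d + sin α + sin β) − atan2(−2, p) = 0.464680 rad; t = (φ − α) mod 2π = 3.010884 rad, q = (φ − β) mod 2π = 3.356459 rad → L = 6.1·(3.010884 + 7.999385 + 3.356459) = 6.1·14.366728 = 87.637042 m
RSL: p² = d² − 2 + 2cos(α−β) − 2d(sin α + sin β) = 92.613032; p = √p² = 9.623566; φ = atan2(cos α + cos β, d − sin α − sin β) − atan2(2, p) = -0.388752 rad; t = (α − φ) mod 2π = 4.125733 rad, q = (β − φ) mod 2π = 3.780158 rad → L = 6.1·(4.125733 + 9.623566 + 3.780158) = 6.1·17.529457 = 106.929690 m
RLR: c = (6 − d² + 2cos(α−β) + 2d(sin α − sin β))/8 = -9.511546, |c| > 1 → infeasible
LRL: c = (6 − d² + 2cos(α−β) − 2d(sin α − sin β))/8 = -8.122972, |c| > 1 → infeasible
Shortest: LSR with L = 87.637042 m ≈ 87.6370 m
Convert LSR to answer units (arcs ×180/π): t = 3.010884·180/π = 172.5110°, p = ρ·p = 6.1·7.999385 = 48.7962 m, q = 3.356459·180/π = 192.3110°, L = 87.6370 m.

LSR: t = 172.5110°, p = 48.7962 m, q = 192.3110°, L = 87.6370 m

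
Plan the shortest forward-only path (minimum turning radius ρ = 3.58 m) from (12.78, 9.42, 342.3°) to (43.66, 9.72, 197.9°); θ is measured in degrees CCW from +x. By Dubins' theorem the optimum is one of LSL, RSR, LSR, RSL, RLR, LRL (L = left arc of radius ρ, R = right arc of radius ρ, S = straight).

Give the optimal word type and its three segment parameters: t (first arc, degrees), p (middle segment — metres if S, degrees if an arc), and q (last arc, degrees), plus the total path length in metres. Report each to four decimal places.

LSR: t = 32.7418°, p = 27.7850 m, q = 177.1418°, L = 40.8991 m

Let ψ = atan2(Δy, Δx) = atan2(0.30, 30.88) = 0.5566° be the start→goal bearing.
Normalize: d = |goal − start| / ρ = 30.881457/3.58 = 8.626105, α = (θ_start − ψ) mod 360° = 341.7434° = 5.964547 rad, β = (θ_goal − ψ) mod 360° = 197.3434° = 3.444292 rad.
Common terms: sin α = -0.313273, cos α = 0.949663, sin β = -0.298098, cos β = -0.954535, cos(α−β) = -0.813101, d² = 74.409694. Work in radians in the unit-radius frame; every candidate has L = ρ·(t + p + q).
LSL: p² = 2 + d² − 2cos(α−β) + 2d(sin α − sin β) = 77.774082; p = √p² = 8.818962; φ = atan2(cos β − cos α, d + sin α − sin β) = -0.217635 rad; t = (φ − α) mod 2π = 0.101003 rad, q = (β − φ) mod 2π = 3.661927 rad → L = 3.58·(0.101003 + 8.818962 + 3.661927) = 3.58·12.581891 = 45.043171 m
RSR: p² = 2 + d² − 2cos(α−β) + 2d(sin β − sin α) = 78.297708; p = √p² = 8.848599; φ = atan2(cos α − cos β, d − sin α + sin β) = 0.216894 rad; t = (α − φ) mod 2π = 5.747653 rad, q = (φ − β) mod 2π = 3.055788 rad → L = 3.58·(5.747653 + 8.848599 + 3.055788) = 3.58·17.652040 = 63.194303 m
LSR: p² = d² − 2 + 2cos(α−β) + 2d(sin α + sin β) = 60.235988; p = √p² = 7.761185; φ = atan2(−cos α − cos β, d + sin α + sin β) − atan2(−2, p) = 0.252813 rad; t = (φ − α) mod 2π = 0.571451 rad, q = (φ − β) mod 2π = 3.091707 rad → L = 3.58·(0.571451 + 7.761185 + 3.091707) = 3.58·11.424343 = 40.899148 m
RSL: p² = d² − 2 + 2cos(α−β) − 2d(sin α + sin β) = 81.330997; p = √p² = 9.018370; φ = atan2(cos α + cos β, d − sin α − sin β) − atan2(2, p) = -0.218765 rad; t = (α − φ) mod 2π = 6.183312 rad, q = (β − φ) mod 2π = 3.663057 rad → L = 3.58·(6.183312 + 9.018370 + 3.663057) = 3.58·18.864739 = 67.535766 m
RLR: c = (6 − d² + 2cos(α−β) + 2d(sin α − sin β))/8 = -8.787214, |c| > 1 → infeasible
LRL: c = (6 − d² + 2cos(α−β) − 2d(sin α − sin β))/8 = -8.721760, |c| > 1 → infeasible
Shortest: LSR with L = 40.899148 m ≈ 40.8991 m
Convert LSR to answer units (arcs ×180/π): t = 0.571451·180/π = 32.7418°, p = ρ·p = 3.58·7.761185 = 27.7850 m, q = 3.091707·180/π = 177.1418°, L = 40.8991 m.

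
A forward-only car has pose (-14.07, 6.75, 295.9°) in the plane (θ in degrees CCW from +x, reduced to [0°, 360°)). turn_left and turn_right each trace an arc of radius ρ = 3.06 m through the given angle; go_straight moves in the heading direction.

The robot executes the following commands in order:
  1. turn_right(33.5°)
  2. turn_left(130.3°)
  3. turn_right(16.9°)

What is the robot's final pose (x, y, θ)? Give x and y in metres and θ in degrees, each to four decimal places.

set_pose: (x, y, θ) = (-14.0700, 6.7500, 295.9000°), ρ = 3.06
turn_right(33.5°): centre at ρ to the right, rotate −33.5° → (-13.7895, 5.0087, 262.4000°)
turn_left(130.3°): centre at ρ to the left, rotate +130.3° → (-9.1033, 2.0290, 392.7000° ≡ 32.7000°)
turn_right(16.9°): centre at ρ to the right, rotate −16.9° → (-8.2833, 2.3983, 15.8000°)

(-8.2833, 2.3983, 15.8000°)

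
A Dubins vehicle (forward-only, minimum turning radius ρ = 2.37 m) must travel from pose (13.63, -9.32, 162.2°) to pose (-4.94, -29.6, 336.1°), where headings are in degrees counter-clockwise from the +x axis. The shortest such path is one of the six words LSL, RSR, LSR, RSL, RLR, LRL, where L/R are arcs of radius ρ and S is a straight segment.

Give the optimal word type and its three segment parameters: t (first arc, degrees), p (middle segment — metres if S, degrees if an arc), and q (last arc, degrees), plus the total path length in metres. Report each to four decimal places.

LSL: t = 61.0005°, p = 23.1635 m, q = 112.8995°, L = 30.3568 m

Let ψ = atan2(Δy, Δx) = atan2(-20.28, -18.57) = -132.4797° be the start→goal bearing.
Normalize: d = |goal − start| / ρ = 27.497696/2.37 = 11.602403, α = (θ_start − ψ) mod 360° = 294.6797° = 5.143131 rad, β = (θ_goal − ψ) mod 360° = 108.5797° = 1.895074 rad.
Common terms: sin α = -0.908656, cos α = 0.417546, sin β = 0.947881, cos β = -0.318624, cos(α−β) = -0.994338, d² = 134.615767. Work in radians in the unit-radius frame; every candidate has L = ρ·(t + p + q).
LSL: p² = 2 + d² − 2cos(α−β) + 2d(sin α − sin β) = 95.523856; p = √p² = 9.773631; φ = atan2(cos β − cos α, d + sin α − sin β) = -0.075393 rad; t = (φ − α) mod 2π = 1.064660 rad, q = (β − φ) mod 2π = 1.970467 rad → L = 2.37·(1.064660 + 9.773631 + 1.970467) = 2.37·12.808758 = 30.356757 m
RSR: p² = 2 + d² − 2cos(α−β) + 2d(sin β − sin α) = 181.685029; p = √p² = 13.479059; φ = atan2(cos α − cos β, d − sin α + sin β) = 0.054643 rad; t = (α − φ) mod 2π = 5.088488 rad, q = (φ − β) mod 2π = 4.442755 rad → L = 2.37·(5.088488 + 13.479059 + 4.442755) = 2.37·23.010302 = 54.534416 m
LSR: p² = d² − 2 + 2cos(α−β) + 2d(sin α + sin β) = 131.537305; p = √p² = 11.468971; φ = atan2(−cos α − cos β, d + sin α + sin β) − atan2(−2, p) = 0.164150 rad; t = (φ − α) mod 2π = 1.304204 rad, q = (φ − β) mod 2π = 4.552262 rad → L = 2.37·(1.304204 + 11.468971 + 4.552262) = 2.37·17.325438 = 41.061287 m
RSL: p² = d² − 2 + 2cos(α−β) − 2d(sin α + sin β) = 129.716877; p = √p² = 11.389332; φ = atan2(cos α + cos β, d − sin α − sin β) − atan2(2, p) = -0.165276 rad; t = (α − φ) mod 2π = 5.308407 rad, q = (β − φ) mod 2π = 2.060350 rad → L = 2.37·(5.308407 + 11.389332 + 2.060350) = 2.37·18.758089 = 44.456671 m
RLR: c = (6 − d² + 2cos(α−β) + 2d(sin α − sin β))/8 = -21.710629, |c| > 1 → infeasible
LRL: c = (6 − d² + 2cos(α−β) − 2d(sin α − sin β))/8 = -10.940482, |c| > 1 → infeasible
Shortest: LSL with L = 30.356757 m ≈ 30.3568 m
Convert LSL to answer units (arcs ×180/π): t = 1.064660·180/π = 61.0005°, p = ρ·p = 2.37·9.773631 = 23.1635 m, q = 1.970467·180/π = 112.8995°, L = 30.3568 m.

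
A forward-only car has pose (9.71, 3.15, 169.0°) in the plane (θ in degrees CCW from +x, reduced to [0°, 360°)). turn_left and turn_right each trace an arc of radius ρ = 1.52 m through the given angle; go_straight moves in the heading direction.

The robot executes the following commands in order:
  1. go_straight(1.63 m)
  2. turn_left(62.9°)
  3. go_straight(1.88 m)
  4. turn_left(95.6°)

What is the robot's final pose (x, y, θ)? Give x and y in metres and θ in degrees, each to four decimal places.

set_pose: (x, y, θ) = (9.7100, 3.1500, 169.0000°), ρ = 1.52
go_straight(1.63): x += 1.63·cos θ, y += 1.63·sin θ → (8.1099, 3.4610, 169.0000°)
turn_left(62.9°): centre at ρ to the left, rotate +62.9° → (6.6238, 2.9068, 231.9000°)
go_straight(1.88): x += 1.88·cos θ, y += 1.88·sin θ → (5.4637, 1.4274, 231.9000°)
turn_left(95.6°): centre at ρ to the left, rotate +95.6° → (5.8432, -0.7924, 327.5000°)

(5.8432, -0.7924, 327.5000°)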